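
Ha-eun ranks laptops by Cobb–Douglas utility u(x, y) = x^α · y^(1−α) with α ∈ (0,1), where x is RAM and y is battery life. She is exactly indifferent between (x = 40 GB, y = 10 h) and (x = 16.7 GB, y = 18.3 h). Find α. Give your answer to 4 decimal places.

Set the two utilities equal: 40^α·10^(1−α) = 16.7^α·18.3^(1−α).
(40/16.7)^α = (18.3/10)^(1−α); take logs: α·ln(40/16.7) = (1−α)·ln(18.3/10), i.e. α·0.8734707 = (1−α)·0.6043160.
So α/(1−α) = (0.6043160)/(0.8734707) = 0.6918561, and α = 0.6918561/1.6918561 ≈ 0.4089.

α ≈ 0.4089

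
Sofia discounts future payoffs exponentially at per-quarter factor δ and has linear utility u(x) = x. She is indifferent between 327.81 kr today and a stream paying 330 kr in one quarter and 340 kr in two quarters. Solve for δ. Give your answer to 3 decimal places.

δ ≈ 0.610

Present value of the stream is 330·δ + 340·δ². Indifference gives 330δ + 340δ² = 327.81.
Rearranged: 340δ² + 330δ − 327.81 = 0.
δ = (−330 + √(330² + 4·340·327.81)) / (2·340) = (−330 + √554721.60) / 680 ≈ 0.610.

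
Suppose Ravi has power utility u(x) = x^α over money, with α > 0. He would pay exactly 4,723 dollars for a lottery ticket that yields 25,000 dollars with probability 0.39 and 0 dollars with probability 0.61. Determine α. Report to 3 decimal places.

EU(lottery) = 0.39·25000^α + 0.61·0 = 0.39·25000^α.
Setting u(4723) equal to that: 4723^α = 0.39·25000^α ⇒ (4723/25000)^α = 0.39.
α = ln(0.39) / ln(4723/25000) = -0.941609/-1.666432 ≈ 0.565.

α ≈ 0.565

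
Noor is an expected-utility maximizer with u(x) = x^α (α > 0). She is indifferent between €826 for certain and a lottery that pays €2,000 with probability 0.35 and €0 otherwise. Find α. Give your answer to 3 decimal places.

α ≈ 1.187

Since u(0) = 0, the lottery's EU is 0.35·2000^α.
Setting u(826) equal to that: 826^α = 0.35·2000^α ⇒ (826/2000)^α = 0.35.
Taking logs: α·ln(826/2000) = ln(0.35), so α = -1.049822 / -0.884308 ≈ 1.187.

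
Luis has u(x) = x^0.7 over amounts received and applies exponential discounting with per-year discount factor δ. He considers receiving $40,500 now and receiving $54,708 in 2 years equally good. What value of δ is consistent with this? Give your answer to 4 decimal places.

Indifference means u(40500) = δ^2 · u(54708), so δ^2 = u(40500)/u(54708).
Since u(x) = x^0.7, δ^2 = (40500/54708)^0.7 = 0.74029^0.7 = 0.81018.
So δ = 0.81018^(1/2) ≈ 0.9001.

δ ≈ 0.9001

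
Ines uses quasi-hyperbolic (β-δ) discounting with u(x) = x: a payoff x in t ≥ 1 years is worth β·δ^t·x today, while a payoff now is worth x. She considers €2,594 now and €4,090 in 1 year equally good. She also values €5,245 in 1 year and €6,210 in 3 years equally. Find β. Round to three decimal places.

From the later pair, β·δ^1·5245 = β·δ^3·6210; dividing through, δ^2 = 5245/6210 = 0.84461, so δ = 0.91902.
Now use the now-vs-future pair: 2594 = β·δ·4090 gives β = 2594/(0.91902·4090) ≈ 0.690.

β ≈ 0.690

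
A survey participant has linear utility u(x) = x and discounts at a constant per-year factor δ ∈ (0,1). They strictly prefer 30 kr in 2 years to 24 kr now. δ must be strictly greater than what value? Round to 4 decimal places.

The preference means 24 < δ^2·30.
Hence δ^2 > 24/30 = 0.80000, and x ↦ x^(1/2) is increasing on (0,∞).
δ > (24/30)^(1/2) ≈ 0.8944.

δ > 0.8944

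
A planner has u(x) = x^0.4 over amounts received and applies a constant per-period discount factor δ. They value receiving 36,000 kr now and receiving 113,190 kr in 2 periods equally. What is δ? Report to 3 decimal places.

Equating discounted utilities: u(36000) = δ^2·u(113190) ⇒ δ^2 = u(36000)/u(113190).
With u(x) = x^0.4: δ^2 = 36000^0.4/113190^0.4 = (36000/113190)^0.4 = 0.63241.
Taking the square root: δ = 0.63241^(1/2) ≈ 0.795.

δ ≈ 0.795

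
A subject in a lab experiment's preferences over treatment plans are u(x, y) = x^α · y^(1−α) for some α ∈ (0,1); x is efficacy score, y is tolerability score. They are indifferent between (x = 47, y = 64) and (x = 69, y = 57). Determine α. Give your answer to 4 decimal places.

α ≈ 0.2318

Indifference: 47^α · 64^(1−α) = 69^α · 57^(1−α).
Taking logs: α·ln 47 + (1−α)·ln 64 = α·ln 69 + (1−α)·ln 57, i.e. α·-0.3839589 = (1−α)·-0.1158318.
So α/(1−α) = (-0.1158318)/(-0.3839589) = 0.3016776, and α = 0.3016776/1.3016776 ≈ 0.2318.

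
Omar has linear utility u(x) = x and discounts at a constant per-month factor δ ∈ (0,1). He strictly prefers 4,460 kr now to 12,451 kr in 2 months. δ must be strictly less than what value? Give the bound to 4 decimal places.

The preference means 4460 > δ^2·12451.
Hence δ^2 < 4460/12451 = 0.35820, and x ↦ x^(1/2) is increasing on (0,∞).
δ < (4460/12451)^(1/2) ≈ 0.5985.

δ < 0.5985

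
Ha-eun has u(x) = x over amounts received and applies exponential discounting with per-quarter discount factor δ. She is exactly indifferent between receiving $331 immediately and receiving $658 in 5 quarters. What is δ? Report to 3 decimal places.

Equating discounted utilities: u(331) = δ^5·u(658) ⇒ δ^5 = u(331)/u(658).
With u(x) = x: δ^5 = 331/658 = 0.50304.
Hence δ = (0.50304)^(1/5) = 0.87161.

δ ≈ 0.872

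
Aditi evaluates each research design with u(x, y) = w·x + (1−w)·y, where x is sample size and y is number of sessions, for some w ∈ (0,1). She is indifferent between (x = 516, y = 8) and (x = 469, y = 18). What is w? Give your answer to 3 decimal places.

w = 0.175

Equating utilities: w·516 + (1−w)·8 = w·469 + (1−w)·18.
w·(516−469) = (1−w)·(18−8), i.e. w·47 = (1−w)·10.
Hence w = 10/(47+10) = 10/57 = 0.175.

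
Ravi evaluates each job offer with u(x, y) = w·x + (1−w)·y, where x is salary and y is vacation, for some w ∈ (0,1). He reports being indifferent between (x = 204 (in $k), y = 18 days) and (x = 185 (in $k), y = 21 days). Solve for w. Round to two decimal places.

w = 0.14

Indifference: w·204 + (1−w)·18 = w·185 + (1−w)·21.
Collecting terms: w·19 = (1−w)·3.
The marginal rate of substitution is 3/19, so w = 3/(19+3) = 0.14.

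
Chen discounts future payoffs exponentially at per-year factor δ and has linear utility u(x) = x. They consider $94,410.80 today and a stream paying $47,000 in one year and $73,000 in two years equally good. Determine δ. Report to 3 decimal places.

Present value of the stream is 47000·δ + 73000·δ². Indifference gives 47000δ + 73000δ² = 94410.80.
That is, 73000δ² + 47000δ − 94410.80 = 0, a quadratic in δ.
The positive root is δ = [−47000 + √(47000² + 4·73000·94410.80)] / (2·73000) = (−47000 + 172560.000)/146000 ≈ 0.860.

δ ≈ 0.860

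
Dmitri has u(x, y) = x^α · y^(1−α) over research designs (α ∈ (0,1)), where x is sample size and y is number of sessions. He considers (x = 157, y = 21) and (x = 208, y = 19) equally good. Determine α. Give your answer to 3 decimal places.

Indifference: 157^α · 21^(1−α) = 208^α · 19^(1−α).
(157/208)^α = (19/21)^(1−α); take logs: α·ln(157/208) = (1−α)·ln(19/21), i.e. α·-0.281292 = (1−α)·-0.100083.
With A = -0.281292 and B = -0.100083: α·A = (1−α)·B, so α = B/(A+B) = -0.100083/-0.381375 ≈ 0.262.

α ≈ 0.262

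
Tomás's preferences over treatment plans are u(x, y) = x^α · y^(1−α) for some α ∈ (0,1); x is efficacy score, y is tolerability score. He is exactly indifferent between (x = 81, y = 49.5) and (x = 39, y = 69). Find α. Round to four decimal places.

α ≈ 0.3124

The Cobb–Douglas utilities coincide, so 81^α·49.5^(1−α) = 39^α·69^(1−α).
(81/39)^α = (69/49.5)^(1−α); take logs: α·ln(81/39) = (1−α)·ln(69/49.5), i.e. α·0.7308875 = (1−α)·0.3321338.
Thus α·(1.0630213) = 0.3321338, so α = 0.3321338/1.0630213 ≈ 0.3124.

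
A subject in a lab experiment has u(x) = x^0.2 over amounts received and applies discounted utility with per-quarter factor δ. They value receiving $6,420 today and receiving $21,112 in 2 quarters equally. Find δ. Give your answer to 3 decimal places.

Equating discounted utilities: u(6420) = δ^2·u(21112) ⇒ δ^2 = u(6420)/u(21112).
With u(x) = x^0.2: δ^2 = 6420^0.2/21112^0.2 = (6420/21112)^0.2 = 0.78814.
Taking the square root: δ = 0.78814^(1/2) ≈ 0.888.

δ ≈ 0.888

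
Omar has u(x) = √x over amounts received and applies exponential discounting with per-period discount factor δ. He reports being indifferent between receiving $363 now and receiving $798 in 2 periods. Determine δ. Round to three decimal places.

Equating discounted utilities: u(363) = δ^2·u(798) ⇒ δ^2 = u(363)/u(798).
With u(x) = √x: δ^2 = √363/√798 = √(363/798) = 0.67445.
Hence δ = (0.67445)^(1/2) = 0.82125.

δ ≈ 0.821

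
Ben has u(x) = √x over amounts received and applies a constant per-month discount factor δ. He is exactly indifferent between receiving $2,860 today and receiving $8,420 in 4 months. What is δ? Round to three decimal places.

Indifference means u(2860) = δ^4 · u(8420), so δ^4 = u(2860)/u(8420).
With u(x) = √x: δ^4 = √2860/√8420 = √(2860/8420) = 0.58281.
So δ = 0.58281^(1/4) ≈ 0.874.

δ ≈ 0.874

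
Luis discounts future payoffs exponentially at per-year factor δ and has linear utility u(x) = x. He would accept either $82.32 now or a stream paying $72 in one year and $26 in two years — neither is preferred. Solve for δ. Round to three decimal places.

Equating present values: 82.32 = 72δ + 26δ².
That is, 26δ² + 72δ − 82.32 = 0, a quadratic in δ.
The positive root is δ = [−72 + √(72² + 4·26·82.32)] / (2·26) = (−72 + 117.240)/52 ≈ 0.870.

δ ≈ 0.870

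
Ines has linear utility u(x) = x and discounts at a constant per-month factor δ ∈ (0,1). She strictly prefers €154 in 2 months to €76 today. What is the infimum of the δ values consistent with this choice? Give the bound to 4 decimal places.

δ > 0.7025

Comparing present values: 76 < δ^2·154.
Hence δ^2 > 76/154 = 0.49351, and x ↦ x^(1/2) is increasing on (0,∞).
δ > (76/154)^(1/2) ≈ 0.7025.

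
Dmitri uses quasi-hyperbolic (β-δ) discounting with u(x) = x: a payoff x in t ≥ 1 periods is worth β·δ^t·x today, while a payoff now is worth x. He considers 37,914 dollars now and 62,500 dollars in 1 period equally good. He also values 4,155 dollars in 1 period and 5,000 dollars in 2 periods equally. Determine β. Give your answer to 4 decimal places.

Both payoffs in the second observation are in the future, so β drops out: δ^1·4155 = δ^2·5000 ⇒ δ = 4155/5000 = 0.83100.
Now use the now-vs-future pair: 37914 = β·δ·62500 gives β = 37914/(0.83100·62500) ≈ 0.7300.

β ≈ 0.7300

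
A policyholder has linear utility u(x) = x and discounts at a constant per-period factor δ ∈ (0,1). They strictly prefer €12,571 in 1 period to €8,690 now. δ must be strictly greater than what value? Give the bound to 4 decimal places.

Comparing present values: 8690 < δ·12571.
So δ > 8690/12571 = 0.69127.

δ > 0.6913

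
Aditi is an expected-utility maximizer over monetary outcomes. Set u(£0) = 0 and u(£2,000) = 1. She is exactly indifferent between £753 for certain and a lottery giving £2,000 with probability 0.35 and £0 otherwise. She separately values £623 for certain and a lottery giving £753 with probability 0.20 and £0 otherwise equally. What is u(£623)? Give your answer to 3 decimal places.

The first gamble pins u(£753): it must equal 0.35·1 + 0.65·0 = 0.35.
The second indifference gives u(£623) = 0.20·u(£753) + 0.80·u(£0) = 0.20·0.35 + 0.80·0.00 = 0.0700.

0.070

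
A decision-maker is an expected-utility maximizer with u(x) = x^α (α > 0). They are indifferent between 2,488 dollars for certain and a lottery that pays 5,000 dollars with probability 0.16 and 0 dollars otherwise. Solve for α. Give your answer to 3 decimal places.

α ≈ 2.626

EU(lottery) = 0.16·5000^α + 0.84·0 = 0.16·5000^α.
Equating: 2488^α = 0.16·5000^α, i.e. 0.4976^α = 0.16.
α = ln(0.16) / ln(2488/5000) = -1.832581/-0.697959 ≈ 2.626.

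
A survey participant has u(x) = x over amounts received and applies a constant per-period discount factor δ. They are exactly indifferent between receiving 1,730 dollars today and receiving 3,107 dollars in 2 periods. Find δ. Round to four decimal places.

Equating discounted utilities: u(1730) = δ^2·u(3107) ⇒ δ^2 = u(1730)/u(3107).
With u(x) = x: δ^2 = 1730/3107 = 0.55681.
Taking the square root: δ = 0.55681^(1/2) ≈ 0.7462.

δ ≈ 0.7462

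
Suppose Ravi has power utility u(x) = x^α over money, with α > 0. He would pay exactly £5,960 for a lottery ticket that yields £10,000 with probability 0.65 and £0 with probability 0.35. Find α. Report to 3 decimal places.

EU(lottery) = 0.65·10000^α + 0.35·0 = 0.65·10000^α.
Equating: 5960^α = 0.65·10000^α, i.e. 0.5960^α = 0.65.
Taking logs: α·ln(5960/10000) = ln(0.65), so α = -0.430783 / -0.517515 ≈ 0.832.

α ≈ 0.832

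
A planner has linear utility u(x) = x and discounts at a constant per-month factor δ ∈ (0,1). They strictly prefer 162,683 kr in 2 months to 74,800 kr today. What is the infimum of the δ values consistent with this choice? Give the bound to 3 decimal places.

Under u(x) = x this choice says 74800 < δ^2·162683.
So δ^2 > 74800/162683 = 0.45979; taking the square root of both positive sides preserves the inequality.
δ > 0.45979^(1/2) = 0.678.

δ > 0.678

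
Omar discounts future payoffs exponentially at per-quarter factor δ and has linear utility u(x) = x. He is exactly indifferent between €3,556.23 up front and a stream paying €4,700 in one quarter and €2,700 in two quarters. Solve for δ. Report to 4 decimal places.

δ ≈ 0.5700

Equating present values: 3556.23 = 4700δ + 2700δ².
So 2700δ² + 4700δ − 3556.23 = 0.
δ = (−4700 + √(4700² + 4·2700·3556.23)) / (2·2700) = (−4700 + √60497284.00) / 5400 ≈ 0.5700.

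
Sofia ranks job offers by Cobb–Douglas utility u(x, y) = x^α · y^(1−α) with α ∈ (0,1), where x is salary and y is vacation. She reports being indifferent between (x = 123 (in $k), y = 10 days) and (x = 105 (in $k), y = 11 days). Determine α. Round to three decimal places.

The Cobb–Douglas utilities coincide, so 123^α·10^(1−α) = 105^α·11^(1−α).
Taking logs: α·ln 123 + (1−α)·ln 10 = α·ln 105 + (1−α)·ln 11, i.e. α·0.158224 = (1−α)·0.095310.
Thus α·(0.253534) = 0.095310, so α = 0.095310/0.253534 ≈ 0.376.

α ≈ 0.376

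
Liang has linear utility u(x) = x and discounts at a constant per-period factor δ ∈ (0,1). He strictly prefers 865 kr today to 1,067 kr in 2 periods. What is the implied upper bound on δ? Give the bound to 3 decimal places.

Comparing present values: 865 > δ^2·1067.
Dividing by 1067: δ^2 < 0.81068. Both sides are positive, so the square root keeps the direction.
δ < 0.81068^(1/2) = 0.900.

δ < 0.900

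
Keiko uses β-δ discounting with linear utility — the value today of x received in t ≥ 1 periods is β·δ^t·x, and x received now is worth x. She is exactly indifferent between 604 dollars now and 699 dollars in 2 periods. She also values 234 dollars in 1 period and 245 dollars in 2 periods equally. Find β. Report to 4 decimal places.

From the later pair, β·δ^1·234 = β·δ^2·245; dividing through, δ = 234/245 = 0.95510.
The first indifference: 604 = β·δ^2·699, so β = 604/(δ^2·699) = 604/(0.91222·699) ≈ 0.9472.

β ≈ 0.9472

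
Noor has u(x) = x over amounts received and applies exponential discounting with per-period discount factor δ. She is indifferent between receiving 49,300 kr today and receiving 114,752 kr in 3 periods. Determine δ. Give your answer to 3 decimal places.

δ ≈ 0.755

The payoff in 3 periods is discounted by δ^3, so u(49300) = δ^3·u(114752) and δ^3 = u(49300)/u(114752).
With u(x) = x: δ^3 = 49300/114752 = 0.42962.
Taking the cube root: δ = 0.42962^(1/3) ≈ 0.755.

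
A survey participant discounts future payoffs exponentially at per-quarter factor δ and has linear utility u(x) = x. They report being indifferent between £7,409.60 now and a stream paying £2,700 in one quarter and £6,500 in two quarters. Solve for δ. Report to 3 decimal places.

Equating present values: 7409.60 = 2700δ + 6500δ².
Rearranged: 6500δ² + 2700δ − 7409.60 = 0.
The positive root is δ = [−2700 + √(2700² + 4·6500·7409.60)] / (2·6500) = (−2700 + 14140.000)/13000 ≈ 0.880.

δ ≈ 0.880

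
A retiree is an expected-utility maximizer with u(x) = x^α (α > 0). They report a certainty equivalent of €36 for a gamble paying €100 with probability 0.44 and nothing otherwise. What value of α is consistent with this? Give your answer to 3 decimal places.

α ≈ 0.804

The lottery's expected utility is 0.44·u(100) + 0.56·u(0) = 0.44·100^α (since u(0) = 0 for α > 0).
Setting u(36) equal to that: 36^α = 0.44·100^α ⇒ (36/100)^α = 0.44.
Taking logs: α·ln(36/100) = ln(0.44), so α = -0.820981 / -1.021651 ≈ 0.804.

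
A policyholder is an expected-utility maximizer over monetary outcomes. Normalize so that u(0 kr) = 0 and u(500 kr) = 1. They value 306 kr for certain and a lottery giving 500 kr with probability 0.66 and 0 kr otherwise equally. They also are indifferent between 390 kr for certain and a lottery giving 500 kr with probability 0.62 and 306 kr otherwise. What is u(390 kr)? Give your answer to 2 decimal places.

First, u(306 kr) = 0.66·u(500 kr) + 0.34·u(0 kr) = 0.66.
Chaining: u(390 kr) = 0.62·1.00 + 0.38·0.66 = 0.8708.

0.87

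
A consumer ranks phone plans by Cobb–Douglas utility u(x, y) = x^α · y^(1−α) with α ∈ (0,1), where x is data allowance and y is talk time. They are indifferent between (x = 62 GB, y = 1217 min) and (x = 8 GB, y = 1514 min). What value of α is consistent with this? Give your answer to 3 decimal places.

The Cobb–Douglas utilities coincide, so 62^α·1217^(1−α) = 8^α·1514^(1−α).
Rearrange to (62/8)^α = (1514/1217)^(1−α) and take logs: α·2.047693 = (1−α)·0.218366.
With A = 2.047693 and B = 0.218366: α·A = (1−α)·B, so α = B/(A+B) = 0.218366/2.266059 ≈ 0.096.

α ≈ 0.096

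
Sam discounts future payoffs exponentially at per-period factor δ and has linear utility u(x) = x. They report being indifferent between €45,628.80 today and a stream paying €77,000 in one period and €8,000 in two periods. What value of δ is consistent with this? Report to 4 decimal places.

Present value of the stream is 77000·δ + 8000·δ². Indifference gives 77000δ + 8000δ² = 45628.80.
Rearranged: 8000δ² + 77000δ − 45628.80 = 0.
By the quadratic formula (taking the positive root), δ = (−77000 + √7389121600.00) / 16000 ≈ 0.5600.

δ ≈ 0.5600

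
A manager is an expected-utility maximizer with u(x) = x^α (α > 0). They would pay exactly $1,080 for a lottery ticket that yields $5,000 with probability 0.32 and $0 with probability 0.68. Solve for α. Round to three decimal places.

α ≈ 0.744

The lottery's expected utility is 0.32·u(5000) + 0.68·u(0) = 0.32·5000^α (since u(0) = 0 for α > 0).
Equating: 1080^α = 0.32·5000^α, i.e. 0.2160^α = 0.32.
Take logs: α = ln 0.32 / ln(1080/5000) ≈ 0.74352.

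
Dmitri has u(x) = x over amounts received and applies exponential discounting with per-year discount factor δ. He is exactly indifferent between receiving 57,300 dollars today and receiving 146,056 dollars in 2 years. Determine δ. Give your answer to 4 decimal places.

δ ≈ 0.6264

The payoff in 2 years is discounted by δ^2, so u(57300) = δ^2·u(146056) and δ^2 = u(57300)/u(146056).
With u(x) = x: δ^2 = 57300/146056 = 0.39232.
So δ = 0.39232^(1/2) ≈ 0.6264.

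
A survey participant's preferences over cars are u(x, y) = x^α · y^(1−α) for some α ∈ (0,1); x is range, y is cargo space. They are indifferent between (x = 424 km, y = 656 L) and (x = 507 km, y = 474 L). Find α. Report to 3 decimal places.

α ≈ 0.645

Set the two utilities equal: 424^α·656^(1−α) = 507^α·474^(1−α).
Taking logs: α·ln 424 + (1−α)·ln 656 = α·ln 507 + (1−α)·ln 474, i.e. α·-0.178778 = (1−α)·-0.324953.
With A = -0.178778 and B = -0.324953: α·A = (1−α)·B, so α = B/(A+B) = -0.324953/-0.503731 ≈ 0.645.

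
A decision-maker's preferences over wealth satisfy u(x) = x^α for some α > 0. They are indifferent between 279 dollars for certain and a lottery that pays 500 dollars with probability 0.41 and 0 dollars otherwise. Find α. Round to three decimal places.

The lottery's expected utility is 0.41·u(500) + 0.59·u(0) = 0.41·500^α (since u(0) = 0 for α > 0).
Setting u(279) equal to that: 279^α = 0.41·500^α ⇒ (279/500)^α = 0.41.
Taking logs: α·ln(279/500) = ln(0.41), so α = -0.891598 / -0.583396 ≈ 1.528.

α ≈ 1.528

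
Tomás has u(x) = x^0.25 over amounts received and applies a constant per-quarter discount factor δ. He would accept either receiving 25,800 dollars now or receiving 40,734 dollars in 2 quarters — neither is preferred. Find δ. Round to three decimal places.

Indifference means u(25800) = δ^2 · u(40734), so δ^2 = u(25800)/u(40734).
With u(x) = x^0.25: δ^2 = 25800^0.25/40734^0.25 = (25800/40734)^0.25 = 0.89210.
So δ = 0.89210^(1/2) ≈ 0.945.

δ ≈ 0.945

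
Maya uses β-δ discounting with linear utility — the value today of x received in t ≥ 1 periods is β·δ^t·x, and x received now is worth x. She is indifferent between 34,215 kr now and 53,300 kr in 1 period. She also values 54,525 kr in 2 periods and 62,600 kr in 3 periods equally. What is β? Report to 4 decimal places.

Both payoffs in the second observation are in the future, so β drops out: δ^2·54525 = δ^3·62600 ⇒ δ = 54525/62600 = 0.87101.
Now use the now-vs-future pair: 34215 = β·δ·53300 gives β = 34215/(0.87101·53300) ≈ 0.7370.

β ≈ 0.7370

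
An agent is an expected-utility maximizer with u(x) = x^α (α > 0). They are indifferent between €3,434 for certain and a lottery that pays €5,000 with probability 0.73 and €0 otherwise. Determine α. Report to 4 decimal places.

α ≈ 0.8376

Since u(0) = 0, the lottery's EU is 0.73·5000^α.
Indifference: 3434^α = 0.73·5000^α, so (3434/5000)^α = 0.73.
α = ln(0.73) / ln(3434/5000) = -0.3147107/-0.3757121 ≈ 0.8376.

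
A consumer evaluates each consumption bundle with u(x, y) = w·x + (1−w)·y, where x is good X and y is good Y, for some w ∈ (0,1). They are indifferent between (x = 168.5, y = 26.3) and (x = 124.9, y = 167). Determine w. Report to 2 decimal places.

Indifference: w·168.5 + (1−w)·26.3 = w·124.9 + (1−w)·167.
w·(168.5−124.9) = (1−w)·(167−26.3), i.e. w·43.6 = (1−w)·140.7.
So w/(1−w) = 140.7/43.6 = 3.2271, giving w = 140.7/(43.6+140.7) = 0.76.

w = 0.76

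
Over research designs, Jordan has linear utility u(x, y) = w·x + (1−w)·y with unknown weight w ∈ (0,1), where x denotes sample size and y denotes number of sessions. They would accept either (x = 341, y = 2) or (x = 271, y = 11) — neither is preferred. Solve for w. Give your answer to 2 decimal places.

w = 0.11

u(341,2) = u(271,11) means w·341 + (1−w)·2 = w·271 + (1−w)·11.
w·(341−271) = (1−w)·(11−2), i.e. w·70 = (1−w)·9.
Hence w = 9/(70+9) = 9/79 = 0.11.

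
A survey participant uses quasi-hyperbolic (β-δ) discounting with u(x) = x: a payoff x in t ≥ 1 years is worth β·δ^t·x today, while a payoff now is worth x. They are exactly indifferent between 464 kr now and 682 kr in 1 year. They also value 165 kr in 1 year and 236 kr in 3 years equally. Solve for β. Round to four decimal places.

Both payoffs in the second observation are in the future, so β drops out: δ^1·165 = δ^3·236 ⇒ δ^2 = 165/236 = 0.69915, so δ = 0.83615.
Substituting δ into 464 = β·δ·682: β = 464/(570.257) ≈ 0.8137.

β ≈ 0.8137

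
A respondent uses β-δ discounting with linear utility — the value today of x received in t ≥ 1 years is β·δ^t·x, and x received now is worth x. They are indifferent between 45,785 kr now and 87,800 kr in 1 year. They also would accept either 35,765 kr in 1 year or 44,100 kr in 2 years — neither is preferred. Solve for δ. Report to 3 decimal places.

δ ≈ 0.811

The second indifference involves only future payoffs, so β cancels: β·δ^1·35765 = β·δ^2·44100, giving δ = 35765/44100 = 0.81100.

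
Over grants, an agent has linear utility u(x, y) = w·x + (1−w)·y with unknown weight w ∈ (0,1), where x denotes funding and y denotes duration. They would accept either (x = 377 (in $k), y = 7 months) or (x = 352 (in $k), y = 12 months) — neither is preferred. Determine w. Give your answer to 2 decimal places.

Equating utilities: w·377 + (1−w)·7 = w·352 + (1−w)·12.
Collecting terms: w·25 = (1−w)·5.
So w/(1−w) = 5/25 = 0.2000, giving w = 5/(25+5) = 0.17.

w = 0.17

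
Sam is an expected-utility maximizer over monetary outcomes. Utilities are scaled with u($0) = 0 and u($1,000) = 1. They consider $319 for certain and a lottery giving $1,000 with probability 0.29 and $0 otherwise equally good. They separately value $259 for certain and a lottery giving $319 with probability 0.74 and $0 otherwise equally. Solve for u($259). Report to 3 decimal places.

First, u($319) = 0.29·u($1,000) + 0.71·u($0) = 0.29.
The second indifference gives u($259) = 0.74·u($319) + 0.26·u($0) = 0.74·0.29 + 0.26·0.00 = 0.2146.

0.215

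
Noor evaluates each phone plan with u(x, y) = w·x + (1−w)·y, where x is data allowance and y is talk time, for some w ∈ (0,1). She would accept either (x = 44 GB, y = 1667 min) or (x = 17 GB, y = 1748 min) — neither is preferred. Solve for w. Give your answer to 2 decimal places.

u(44,1667) = u(17,1748) means w·44 + (1−w)·1667 = w·17 + (1−w)·1748.
w·(44−17) = (1−w)·(1748−1667), i.e. w·27 = (1−w)·81.
Hence w = 81/(27+81) = 81/108 = 0.75.

w = 0.75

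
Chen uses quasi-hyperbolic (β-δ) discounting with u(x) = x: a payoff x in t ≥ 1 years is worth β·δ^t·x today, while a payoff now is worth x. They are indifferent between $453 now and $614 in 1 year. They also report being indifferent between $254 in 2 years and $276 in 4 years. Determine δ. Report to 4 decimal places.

Both payoffs in the second observation are in the future, so β drops out: δ^2·254 = δ^4·276 ⇒ δ^2 = 254/276 = 0.92029, so δ = 0.95932.

δ ≈ 0.9593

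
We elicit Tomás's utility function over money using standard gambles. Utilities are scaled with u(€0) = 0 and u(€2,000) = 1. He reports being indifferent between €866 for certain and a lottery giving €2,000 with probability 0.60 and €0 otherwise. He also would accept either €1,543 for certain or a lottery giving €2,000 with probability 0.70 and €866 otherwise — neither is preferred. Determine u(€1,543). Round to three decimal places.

0.880

First, u(€866) = 0.60·u(€2,000) + 0.40·u(€0) = 0.60.
Chaining: u(€1,543) = 0.70·1.00 + 0.30·0.60 = 0.8800.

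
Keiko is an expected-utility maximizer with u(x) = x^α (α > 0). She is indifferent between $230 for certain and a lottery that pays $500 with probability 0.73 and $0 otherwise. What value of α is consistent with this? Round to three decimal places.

The lottery's expected utility is 0.73·u(500) + 0.27·u(0) = 0.73·500^α (since u(0) = 0 for α > 0).
Equating: 230^α = 0.73·500^α, i.e. 0.4600^α = 0.73.
α = ln(0.73) / ln(230/500) = -0.314711/-0.776529 ≈ 0.405.

α ≈ 0.405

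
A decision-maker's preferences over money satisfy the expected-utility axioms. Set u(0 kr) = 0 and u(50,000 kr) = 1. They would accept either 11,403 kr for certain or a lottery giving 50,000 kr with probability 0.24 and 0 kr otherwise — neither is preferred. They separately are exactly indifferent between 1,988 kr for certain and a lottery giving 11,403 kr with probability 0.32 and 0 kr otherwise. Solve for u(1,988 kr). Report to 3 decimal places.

0.077

The first gamble pins u(11,403 kr): it must equal 0.24·1 + 0.76·0 = 0.24.
The second indifference gives u(1,988 kr) = 0.32·u(11,403 kr) + 0.68·u(0 kr) = 0.32·0.24 + 0.68·0.00 = 0.0768.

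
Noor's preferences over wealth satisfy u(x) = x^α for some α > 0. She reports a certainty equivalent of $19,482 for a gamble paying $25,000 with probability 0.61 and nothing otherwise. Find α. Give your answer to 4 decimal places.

α ≈ 1.9821

The lottery's expected utility is 0.61·u(25000) + 0.39·u(0) = 0.61·25000^α (since u(0) = 0 for α > 0).
Equating: 19482^α = 0.61·25000^α, i.e. 0.7793^α = 0.61.
α = ln(0.61) / ln(19482/25000) = -0.4942963/-0.2493849 ≈ 1.9821.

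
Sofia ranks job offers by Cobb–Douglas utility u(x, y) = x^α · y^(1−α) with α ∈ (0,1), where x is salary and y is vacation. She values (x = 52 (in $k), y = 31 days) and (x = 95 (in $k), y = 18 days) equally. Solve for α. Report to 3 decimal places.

Indifference: 52^α · 31^(1−α) = 95^α · 18^(1−α).
(52/95)^α = (18/31)^(1−α); take logs: α·ln(52/95) = (1−α)·ln(18/31), i.e. α·-0.602633 = (1−α)·-0.543615.
Thus α·(-1.146248) = -0.543615, so α = -0.543615/-1.146248 ≈ 0.474.

α ≈ 0.474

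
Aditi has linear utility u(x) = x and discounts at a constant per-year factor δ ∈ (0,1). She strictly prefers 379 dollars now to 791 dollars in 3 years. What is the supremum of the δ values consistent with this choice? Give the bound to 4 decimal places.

δ < 0.7825

Under u(x) = x this choice says 379 > δ^3·791.
So δ^3 < 379/791 = 0.47914; taking the cube root of both positive sides preserves the inequality.
δ < (379/791)^(1/3) ≈ 0.7825.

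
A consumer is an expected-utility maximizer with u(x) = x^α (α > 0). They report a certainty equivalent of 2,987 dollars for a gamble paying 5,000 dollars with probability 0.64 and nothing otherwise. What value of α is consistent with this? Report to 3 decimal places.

α ≈ 0.866

EU(lottery) = 0.64·5000^α + 0.36·0 = 0.64·5000^α.
Setting u(2987) equal to that: 2987^α = 0.64·5000^α ⇒ (2987/5000)^α = 0.64.
Take logs: α = ln 0.64 / ln(2987/5000) ≈ 0.86629.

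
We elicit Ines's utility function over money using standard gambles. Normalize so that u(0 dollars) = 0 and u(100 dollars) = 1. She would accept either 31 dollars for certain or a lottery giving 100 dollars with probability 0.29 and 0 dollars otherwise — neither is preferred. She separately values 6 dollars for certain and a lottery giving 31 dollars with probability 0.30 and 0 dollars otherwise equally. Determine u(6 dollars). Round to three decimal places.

0.087

First, u(31 dollars) = 0.29·u(100 dollars) + 0.71·u(0 dollars) = 0.29.
Then u(6 dollars) = 0.30·u(31 dollars) + 0.70·u(0 dollars) = 0.30·0.29 + 0.70·0.00 = 0.0870.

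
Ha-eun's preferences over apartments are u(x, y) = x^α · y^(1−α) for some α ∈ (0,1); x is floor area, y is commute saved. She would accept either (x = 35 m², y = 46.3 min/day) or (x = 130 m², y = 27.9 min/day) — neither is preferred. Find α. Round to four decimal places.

Indifference: 35^α · 46.3^(1−α) = 130^α · 27.9^(1−α).
Rearrange to (35/130)^α = (27.9/46.3)^(1−α) and take logs: α·-1.3121864 = (1−α)·-0.5065153.
Thus α·(-1.8187017) = -0.5065153, so α = -0.5065153/-1.8187017 ≈ 0.2785.

α ≈ 0.2785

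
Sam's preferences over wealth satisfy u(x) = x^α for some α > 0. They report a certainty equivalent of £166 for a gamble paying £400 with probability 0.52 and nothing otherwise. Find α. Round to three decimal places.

α ≈ 0.744

The lottery's expected utility is 0.52·u(400) + 0.48·u(0) = 0.52·400^α (since u(0) = 0 for α > 0).
Indifference: 166^α = 0.52·400^α, so (166/400)^α = 0.52.
Taking logs: α·ln(166/400) = ln(0.52), so α = -0.653926 / -0.879477 ≈ 0.744.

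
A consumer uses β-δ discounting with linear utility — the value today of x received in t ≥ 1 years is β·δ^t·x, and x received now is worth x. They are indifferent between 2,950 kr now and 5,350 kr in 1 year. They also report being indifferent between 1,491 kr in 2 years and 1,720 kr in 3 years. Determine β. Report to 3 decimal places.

β ≈ 0.636

From the later pair, β·δ^2·1491 = β·δ^3·1720; dividing through, δ = 1491/1720 = 0.86686.
Now use the now-vs-future pair: 2950 = β·δ·5350 gives β = 2950/(0.86686·5350) ≈ 0.636.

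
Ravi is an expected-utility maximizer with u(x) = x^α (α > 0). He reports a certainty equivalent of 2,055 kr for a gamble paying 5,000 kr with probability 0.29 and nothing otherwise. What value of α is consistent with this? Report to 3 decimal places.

α ≈ 1.392

The lottery's expected utility is 0.29·u(5000) + 0.71·u(0) = 0.29·5000^α (since u(0) = 0 for α > 0).
Setting u(2055) equal to that: 2055^α = 0.29·5000^α ⇒ (2055/5000)^α = 0.29.
α = ln(0.29) / ln(2055/5000) = -1.237874/-0.889162 ≈ 1.392.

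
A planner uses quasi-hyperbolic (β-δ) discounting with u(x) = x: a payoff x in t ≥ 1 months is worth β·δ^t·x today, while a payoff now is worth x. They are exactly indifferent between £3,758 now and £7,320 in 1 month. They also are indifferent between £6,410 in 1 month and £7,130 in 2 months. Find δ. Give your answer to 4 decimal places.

δ ≈ 0.8990

The second indifference involves only future payoffs, so β cancels: β·δ^1·6410 = β·δ^2·7130, giving δ = 6410/7130 = 0.89902.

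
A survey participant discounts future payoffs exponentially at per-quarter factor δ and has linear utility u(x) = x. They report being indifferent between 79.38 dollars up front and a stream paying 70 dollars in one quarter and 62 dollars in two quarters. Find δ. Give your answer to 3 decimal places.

Equating present values: 79.38 = 70δ + 62δ².
That is, 62δ² + 70δ − 79.38 = 0, a quadratic in δ.
δ = (−70 + √(70² + 4·62·79.38)) / (2·62) = (−70 + √24586.24) / 124 ≈ 0.700.

δ ≈ 0.700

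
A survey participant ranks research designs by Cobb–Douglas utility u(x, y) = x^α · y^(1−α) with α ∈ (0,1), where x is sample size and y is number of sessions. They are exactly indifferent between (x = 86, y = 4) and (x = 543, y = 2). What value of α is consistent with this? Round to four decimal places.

α ≈ 0.2733

The Cobb–Douglas utilities coincide, so 86^α·4^(1−α) = 543^α·2^(1−α).
Rearrange to (86/543)^α = (2/4)^(1−α) and take logs: α·-1.8427620 = (1−α)·-0.6931472.
So α/(1−α) = (-0.6931472)/(-1.8427620) = 0.3761458, and α = 0.3761458/1.3761458 ≈ 0.2733.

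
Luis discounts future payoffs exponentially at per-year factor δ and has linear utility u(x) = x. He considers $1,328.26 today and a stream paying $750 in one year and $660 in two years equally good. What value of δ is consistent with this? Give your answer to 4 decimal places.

δ ≈ 0.9600

Equating present values: 1328.26 = 750δ + 660δ².
Rearranged: 660δ² + 750δ − 1328.26 = 0.
δ = (−750 + √(750² + 4·660·1328.26)) / (2·660) = (−750 + √4069106.40) / 1320 ≈ 0.9600.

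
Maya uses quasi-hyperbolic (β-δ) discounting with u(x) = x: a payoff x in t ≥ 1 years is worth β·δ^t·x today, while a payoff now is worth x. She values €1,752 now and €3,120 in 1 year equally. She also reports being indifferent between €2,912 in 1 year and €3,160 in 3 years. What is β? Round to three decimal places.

β ≈ 0.585

Both payoffs in the second observation are in the future, so β drops out: δ^1·2912 = δ^3·3160 ⇒ δ^2 = 2912/3160 = 0.92152, so δ = 0.95996.
Substituting δ into 1752 = β·δ·3120: β = 1752/(2995.068) ≈ 0.585.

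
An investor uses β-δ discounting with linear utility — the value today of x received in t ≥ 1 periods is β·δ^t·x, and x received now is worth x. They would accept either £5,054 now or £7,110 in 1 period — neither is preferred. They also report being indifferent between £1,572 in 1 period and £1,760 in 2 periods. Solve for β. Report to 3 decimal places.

Both payoffs in the second observation are in the future, so β drops out: δ^1·1572 = δ^2·1760 ⇒ δ = 1572/1760 = 0.89318.
The first indifference: 5054 = β·δ·7110, so β = 5054/(δ·7110) = 5054/(0.89318·7110) ≈ 0.796.

β ≈ 0.796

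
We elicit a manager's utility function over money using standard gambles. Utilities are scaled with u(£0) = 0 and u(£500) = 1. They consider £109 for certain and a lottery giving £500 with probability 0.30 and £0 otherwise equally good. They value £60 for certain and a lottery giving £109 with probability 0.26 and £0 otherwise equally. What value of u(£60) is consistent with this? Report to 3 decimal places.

First, u(£109) = 0.30·u(£500) + 0.70·u(£0) = 0.30.
The second indifference gives u(£60) = 0.26·u(£109) + 0.74·u(£0) = 0.26·0.30 + 0.74·0.00 = 0.0780.

0.078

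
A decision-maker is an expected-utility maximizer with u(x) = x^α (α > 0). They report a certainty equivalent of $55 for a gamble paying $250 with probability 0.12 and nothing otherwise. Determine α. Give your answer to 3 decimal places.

α ≈ 1.400

The lottery's expected utility is 0.12·u(250) + 0.88·u(0) = 0.12·250^α (since u(0) = 0 for α > 0).
Equating: 55^α = 0.12·250^α, i.e. 0.2200^α = 0.12.
Take logs: α = ln 0.12 / ln(55/250) ≈ 1.40032.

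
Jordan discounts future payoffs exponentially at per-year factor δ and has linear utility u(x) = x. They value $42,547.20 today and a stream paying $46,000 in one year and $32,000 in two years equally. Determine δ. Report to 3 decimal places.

δ ≈ 0.640

The stream is worth 46000δ + 32000δ² today, so 46000δ + 32000δ² = 42547.20.
So 32000δ² + 46000δ − 42547.20 = 0.
The positive root is δ = [−46000 + √(46000² + 4·32000·42547.20)] / (2·32000) = (−46000 + 86960.000)/64000 ≈ 0.640.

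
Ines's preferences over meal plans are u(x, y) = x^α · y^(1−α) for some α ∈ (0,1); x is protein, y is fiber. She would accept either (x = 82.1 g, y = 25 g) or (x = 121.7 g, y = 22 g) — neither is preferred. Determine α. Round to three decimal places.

Set the two utilities equal: 82.1^α·25^(1−α) = 121.7^α·22^(1−α).
Rearrange to (82.1/121.7)^α = (22/25)^(1−α) and take logs: α·-0.393621 = (1−α)·-0.127833.
So α/(1−α) = (-0.127833)/(-0.393621) = 0.324762, and α = 0.324762/1.324762 ≈ 0.245.

α ≈ 0.245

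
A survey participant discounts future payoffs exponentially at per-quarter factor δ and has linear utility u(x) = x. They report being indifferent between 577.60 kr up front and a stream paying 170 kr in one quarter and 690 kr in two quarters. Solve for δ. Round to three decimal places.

δ ≈ 0.800

Equating present values: 577.60 = 170δ + 690δ².
So 690δ² + 170δ − 577.60 = 0.
The positive root is δ = [−170 + √(170² + 4·690·577.60)] / (2·690) = (−170 + 1274.000)/1380 ≈ 0.800.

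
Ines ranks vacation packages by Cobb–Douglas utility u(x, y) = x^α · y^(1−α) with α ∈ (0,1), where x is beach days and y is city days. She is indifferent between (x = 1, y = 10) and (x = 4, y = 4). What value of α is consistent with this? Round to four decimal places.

The Cobb–Douglas utilities coincide, so 1^α·10^(1−α) = 4^α·4^(1−α).
(1/4)^α = (4/10)^(1−α); take logs: α·ln(1/4) = (1−α)·ln(4/10), i.e. α·-1.3862944 = (1−α)·-0.9162907.
Thus α·(-2.3025851) = -0.9162907, so α = -0.9162907/-2.3025851 ≈ 0.3979.

α ≈ 0.3979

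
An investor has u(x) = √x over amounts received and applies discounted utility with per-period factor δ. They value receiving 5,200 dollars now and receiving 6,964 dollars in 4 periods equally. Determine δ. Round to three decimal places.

Indifference means u(5200) = δ^4 · u(6964), so δ^4 = u(5200)/u(6964).
Since u(x) = √x, δ^4 = √(5200/6964) = 0.86412.
Taking the 4th root: δ = 0.86412^(1/4) ≈ 0.964.

δ ≈ 0.964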